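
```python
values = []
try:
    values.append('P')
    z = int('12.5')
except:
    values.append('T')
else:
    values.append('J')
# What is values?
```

Step-by-step execution trace:
1. try: `values.append('P')` → values = ['P'].
2. `z = int('12.5')` raises ValueError.
3. bare `except` matches → `values.append('T')` → values = ['P', 'T'].
4. `else` is skipped (an exception was raised).
Result: ['P', 'T']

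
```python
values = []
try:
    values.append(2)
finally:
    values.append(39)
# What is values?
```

Step-by-step execution trace:
1. try: `values.append(2)` → values = [2].
2. The try body completes without raising.
3. finally always runs: `values.append(39)` → values = [2, 39].
Result: [2, 39]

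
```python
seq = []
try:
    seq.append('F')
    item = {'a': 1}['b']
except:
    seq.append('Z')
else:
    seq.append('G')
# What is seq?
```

Step-by-step execution trace:
1. try: `seq.append('F')` → seq = ['F'].
2. `item = {'a': 1}['b']` raises KeyError.
3. bare `except` matches → `seq.append('Z')` → seq = ['F', 'Z'].
4. `else` is skipped (an exception was raised).
Result: ['F', 'Z']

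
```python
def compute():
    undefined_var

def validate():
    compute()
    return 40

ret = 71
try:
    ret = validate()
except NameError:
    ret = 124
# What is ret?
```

Step-by-step execution trace:
1. ret starts at 71.
2. try: `validate()` calls `compute()`.
3. `compute()` evaluates `undefined_var`, which raises NameError; it propagates through validate (uncaught).
4. `return 40` in validate is not reached; the assignment to ret does not complete.
5. `except NameError` matches → ret = 124.
Result: 124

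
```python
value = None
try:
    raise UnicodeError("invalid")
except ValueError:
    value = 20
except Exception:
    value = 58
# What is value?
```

Step-by-step execution trace:
1. `raise UnicodeError(...)` raises UnicodeError.
2. `except ValueError` matches (UnicodeError is a subclass of ValueError) → value = 20.
3. `except Exception` is not reached.
Result: 20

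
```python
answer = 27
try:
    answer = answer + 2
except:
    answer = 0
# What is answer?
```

Step-by-step execution trace:
1. answer starts at 27.
2. try: `answer = answer + 2` → answer = 29. No exception raised.
3. `except` is skipped.
Result: 29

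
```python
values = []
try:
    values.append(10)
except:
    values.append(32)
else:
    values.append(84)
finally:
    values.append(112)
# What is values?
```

Step-by-step execution trace:
1. try: `values.append(10)` → values = [10]. No exception raised.
2. `except` is skipped.
3. `else` runs: `values.append(84)` → values = [10, 84].
4. `finally` always runs: `values.append(112)` → values = [10, 84, 112].
Result: [10, 84, 112]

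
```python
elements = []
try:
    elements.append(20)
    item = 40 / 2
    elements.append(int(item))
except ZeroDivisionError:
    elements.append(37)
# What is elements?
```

Step-by-step execution trace:
1. try: `elements.append(20)` → elements = [20].
2. `item = 40 / 2` → item = 20.0. No exception raised.
3. `elements.append(int(item))` → elements = [20, 20].
4. `except ZeroDivisionError` is skipped (no exception was raised).
Result: [20, 20]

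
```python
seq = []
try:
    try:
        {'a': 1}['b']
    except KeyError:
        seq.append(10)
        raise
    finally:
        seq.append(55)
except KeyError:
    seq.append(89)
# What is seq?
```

Step-by-step execution trace:
1. Inner try: `{'a': 1}['b']` raises KeyError.
2. Inner `except KeyError` matches → `seq.append(10)` → seq = [10].
3. bare `raise` re-raises KeyError.
4. Inner `finally` runs during unwinding: `seq.append(55)` → seq = [10, 55].
5. Outer `except KeyError` matches → `seq.append(89)` → seq = [10, 55, 89].
Result: [10, 55, 89]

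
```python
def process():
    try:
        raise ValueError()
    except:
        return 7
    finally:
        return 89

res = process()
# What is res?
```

Step-by-step execution trace:
1. `process()` enters try: `raise ValueError()` raises ValueError.
2. bare `except` matches → `return 7` sets pending return value 7.
3. Before returning, `finally: return 89` runs and overrides the pending return.
4. process() returns 89 → res = 89.
Result: 89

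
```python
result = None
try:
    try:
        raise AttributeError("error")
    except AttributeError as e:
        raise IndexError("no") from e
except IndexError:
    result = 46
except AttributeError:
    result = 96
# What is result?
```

Step-by-step execution trace:
1. Inner try raises AttributeError; inner `except AttributeError as e` catches it.
2. `raise IndexError(...) from e` raises IndexError (AttributeError is attached as __cause__, but only IndexError is active).
3. Outer `except IndexError` matches → result = 46.
4. `except AttributeError` is not reached.
Result: 46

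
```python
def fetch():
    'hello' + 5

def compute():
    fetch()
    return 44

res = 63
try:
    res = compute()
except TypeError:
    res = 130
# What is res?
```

Step-by-step execution trace:
1. res starts at 63.
2. try: `compute()` calls `fetch()`.
3. `fetch()` evaluates `'hello' + 5`, which raises TypeError; it propagates through compute (uncaught).
4. `return 44` in compute is not reached; the assignment to res does not complete.
5. `except TypeError` matches → res = 130.
Result: 130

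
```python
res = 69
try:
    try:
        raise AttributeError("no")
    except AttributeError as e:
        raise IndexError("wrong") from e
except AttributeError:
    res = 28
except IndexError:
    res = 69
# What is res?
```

Step-by-step execution trace:
1. Inner try raises AttributeError; inner `except AttributeError as e` catches it.
2. `raise IndexError(...) from e` raises IndexError (AttributeError is attached as __cause__, but only IndexError is active).
3. Outer `except AttributeError` does not match IndexError; skipped.
4. Outer `except IndexError` matches → res = 69.
Result: 69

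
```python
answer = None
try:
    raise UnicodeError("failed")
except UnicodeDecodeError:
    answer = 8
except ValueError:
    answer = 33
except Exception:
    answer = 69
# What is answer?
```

Step-by-step execution trace:
1. `raise UnicodeError(...)` raises UnicodeError.
2. `except UnicodeDecodeError` does not match (UnicodeError is not a subclass of UnicodeDecodeError); skipped.
3. `except ValueError` matches (UnicodeError is a subclass of ValueError) → answer = 33.
4. `except Exception` is not reached.
Result: 33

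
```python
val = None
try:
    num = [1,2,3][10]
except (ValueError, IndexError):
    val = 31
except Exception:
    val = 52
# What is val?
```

Step-by-step execution trace:
1. `num = [1,2,3][10]` raises IndexError.
2. `except (ValueError, IndexError)` matches (IndexError is in the tuple) → val = 31.
3. `except Exception` is not reached.
Result: 31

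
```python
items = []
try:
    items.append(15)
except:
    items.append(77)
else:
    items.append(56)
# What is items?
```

Step-by-step execution trace:
1. try: `items.append(15)` → items = [15]. No exception raised.
2. `except` is skipped.
3. `else` runs (try completed without exception): `items.append(56)` → items = [15, 56].
Result: [15, 56]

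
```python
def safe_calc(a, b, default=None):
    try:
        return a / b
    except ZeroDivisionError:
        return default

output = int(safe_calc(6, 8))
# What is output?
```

Step-by-step execution trace:
1. `safe_calc(6, 8)` enters try: `return 6 / 8` → returns 0.75. No exception raised.
2. `except ZeroDivisionError` is skipped.
3. `int(0.75)` → 0 → output = 0.
Result: 0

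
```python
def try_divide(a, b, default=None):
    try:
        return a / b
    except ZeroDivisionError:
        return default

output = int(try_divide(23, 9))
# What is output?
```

Step-by-step execution trace:
1. `try_divide(23, 9)` enters try: `return 23 / 9` → returns 2.5555555555555554. No exception raised.
2. `except ZeroDivisionError` is skipped.
3. `int(2.5555555555555554)` → 2 → output = 2.
Result: 2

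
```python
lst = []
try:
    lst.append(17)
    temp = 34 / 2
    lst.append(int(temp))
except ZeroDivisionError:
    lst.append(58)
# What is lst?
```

Step-by-step execution trace:
1. try: `lst.append(17)` → lst = [17].
2. `temp = 34 / 2` → temp = 17.0. No exception raised.
3. `lst.append(int(temp))` → lst = [17, 17].
4. `except ZeroDivisionError` is skipped (no exception was raised).
Result: [17, 17]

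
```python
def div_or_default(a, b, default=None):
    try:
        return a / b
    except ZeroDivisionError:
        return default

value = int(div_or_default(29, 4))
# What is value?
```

Step-by-step execution trace:
1. `div_or_default(29, 4)` enters try: `return 29 / 4` → returns 7.25. No exception raised.
2. `except ZeroDivisionError` is skipped.
3. `int(7.25)` → 7 → value = 7.
Result: 7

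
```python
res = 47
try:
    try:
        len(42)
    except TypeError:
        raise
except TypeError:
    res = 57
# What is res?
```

Step-by-step execution trace:
1. Inner try: `len(42)` raises TypeError.
2. Inner `except TypeError` matches; bare `raise` re-raises the same TypeError.
3. Outer `except TypeError` matches → res = 57.
Result: 57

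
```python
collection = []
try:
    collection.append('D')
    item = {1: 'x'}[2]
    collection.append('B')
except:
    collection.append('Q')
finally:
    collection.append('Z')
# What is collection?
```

Step-by-step execution trace:
1. try: `collection.append('D')` → collection = ['D'].
2. `item = {1: 'x'}[2]` raises KeyError; `collection.append('B')` is not reached.
3. bare `except` matches → `collection.append('Q')` → collection = ['D', 'Q'].
4. finally always runs: `collection.append('Z')` → collection = ['D', 'Q', 'Z'].
Result: ['D', 'Q', 'Z']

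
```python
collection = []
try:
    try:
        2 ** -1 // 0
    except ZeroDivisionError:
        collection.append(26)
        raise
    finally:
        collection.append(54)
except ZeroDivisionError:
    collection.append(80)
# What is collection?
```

Step-by-step execution trace:
1. Inner try: `2 ** -1 // 0` raises ZeroDivisionError.
2. Inner `except ZeroDivisionError` matches → `collection.append(26)` → collection = [26].
3. bare `raise` re-raises ZeroDivisionError.
4. Inner `finally` runs during unwinding: `collection.append(54)` → collection = [26, 54].
5. Outer `except ZeroDivisionError` matches → `collection.append(80)` → collection = [26, 54, 80].
Result: [26, 54, 80]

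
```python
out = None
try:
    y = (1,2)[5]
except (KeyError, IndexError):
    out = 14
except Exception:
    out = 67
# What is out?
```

Step-by-step execution trace:
1. `y = (1,2)[5]` raises IndexError.
2. `except (KeyError, IndexError)` matches (IndexError is in the tuple) → out = 14.
3. `except Exception` is not reached.
Result: 14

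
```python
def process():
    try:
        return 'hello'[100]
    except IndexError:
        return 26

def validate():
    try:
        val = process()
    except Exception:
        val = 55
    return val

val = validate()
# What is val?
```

Step-by-step execution trace:
1. `validate()` calls `process()`.
2. In process: `'hello'[100]` raises IndexError; `except IndexError` catches it → returns 26.
3. In validate: `val = process()` → val = 26. No exception reaches validate.
4. `except Exception` is skipped; validate returns 26.
5. val = 26.
Result: 26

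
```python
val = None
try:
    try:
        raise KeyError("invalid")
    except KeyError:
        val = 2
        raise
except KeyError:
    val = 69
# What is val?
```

Step-by-step execution trace:
1. Inner try: `raise KeyError("invalid")` raises KeyError.
2. Inner `except KeyError` matches → val = 2.
3. bare `raise` re-raises the same KeyError.
4. Outer `except KeyError` matches → val = 69.
Result: 69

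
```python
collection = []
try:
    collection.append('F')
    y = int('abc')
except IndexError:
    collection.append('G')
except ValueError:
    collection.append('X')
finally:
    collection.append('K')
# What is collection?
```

Step-by-step execution trace:
1. try: `collection.append('F')` → collection = ['F'].
2. `y = int('abc')` raises ValueError.
3. `except IndexError` does not match ValueError; skipped.
4. `except ValueError` matches → `collection.append('X')` → collection = ['F', 'X'].
5. finally always runs: `collection.append('K')` → collection = ['F', 'X', 'K'].
Result: ['F', 'X', 'K']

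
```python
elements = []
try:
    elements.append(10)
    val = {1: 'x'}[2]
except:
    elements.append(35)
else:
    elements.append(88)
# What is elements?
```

Step-by-step execution trace:
1. try: `elements.append(10)` → elements = [10].
2. `val = {1: 'x'}[2]` raises KeyError.
3. bare `except` matches → `elements.append(35)` → elements = [10, 35].
4. `else` is skipped (an exception was raised).
Result: [10, 35]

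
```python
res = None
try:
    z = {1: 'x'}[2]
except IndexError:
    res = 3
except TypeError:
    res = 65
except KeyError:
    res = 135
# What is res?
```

Step-by-step execution trace:
1. `z = {1: 'x'}[2]` raises KeyError.
2. `except IndexError` does not match KeyError; skipped.
3. `except TypeError` does not match KeyError; skipped.
4. `except KeyError` matches → res = 135.
Result: 135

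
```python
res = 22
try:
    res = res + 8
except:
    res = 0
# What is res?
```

Step-by-step execution trace:
1. res starts at 22.
2. try: `res = res + 8` → res = 30. No exception raised.
3. `except` is skipped.
Result: 30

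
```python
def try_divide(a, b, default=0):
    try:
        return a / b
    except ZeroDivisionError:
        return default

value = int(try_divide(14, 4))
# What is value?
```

Step-by-step execution trace:
1. `try_divide(14, 4)` enters try: `return 14 / 4` → returns 3.5. No exception raised.
2. `except ZeroDivisionError` is skipped.
3. `int(3.5)` → 3 → value = 3.
Result: 3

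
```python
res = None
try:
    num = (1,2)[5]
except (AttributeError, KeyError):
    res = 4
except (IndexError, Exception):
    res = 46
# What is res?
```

Step-by-step execution trace:
1. `num = (1,2)[5]` raises IndexError.
2. `except (AttributeError, KeyError)` does not match IndexError; skipped.
3. `except (IndexError, Exception)` matches (IndexError is in the tuple) → res = 46.
Result: 46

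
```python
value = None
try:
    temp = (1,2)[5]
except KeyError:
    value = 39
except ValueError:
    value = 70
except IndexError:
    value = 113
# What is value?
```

Step-by-step execution trace:
1. `temp = (1,2)[5]` raises IndexError.
2. `except KeyError` does not match IndexError; skipped.
3. `except ValueError` does not match IndexError; skipped.
4. `except IndexError` matches → value = 113.
Result: 113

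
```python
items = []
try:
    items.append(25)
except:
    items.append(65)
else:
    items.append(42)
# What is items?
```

Step-by-step execution trace:
1. try: `items.append(25)` → items = [25]. No exception raised.
2. `except` is skipped.
3. `else` runs (try completed without exception): `items.append(42)` → items = [25, 42].
Result: [25, 42]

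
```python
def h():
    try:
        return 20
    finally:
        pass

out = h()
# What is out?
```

Step-by-step execution trace:
1. `h()` enters try: `return 20` sets pending return value 20.
2. Before returning, `finally: pass` runs (no effect).
3. h() returns 20 → out = 20.
Result: 20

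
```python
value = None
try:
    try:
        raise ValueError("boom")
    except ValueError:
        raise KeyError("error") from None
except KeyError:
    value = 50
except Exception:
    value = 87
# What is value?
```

Step-by-step execution trace:
1. Inner try raises ValueError; inner `except ValueError` catches it.
2. `raise KeyError(...) from None` raises KeyError (from None suppresses __context__, but the active exception is still KeyError).
3. Outer `except KeyError` matches → value = 50.
4. `except Exception` is not reached.
Result: 50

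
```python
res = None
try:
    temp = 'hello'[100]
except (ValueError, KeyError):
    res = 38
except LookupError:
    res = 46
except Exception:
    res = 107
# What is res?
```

Step-by-step execution trace:
1. `temp = 'hello'[100]` raises IndexError.
2. `except (ValueError, KeyError)` does not match IndexError; skipped.
3. `except LookupError` matches (IndexError is a subclass of LookupError) → res = 46.
4. `except Exception` is not reached.
Result: 46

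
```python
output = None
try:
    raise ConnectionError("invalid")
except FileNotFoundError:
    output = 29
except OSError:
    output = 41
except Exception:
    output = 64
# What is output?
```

Step-by-step execution trace:
1. `raise ConnectionError(...)` raises ConnectionError.
2. `except FileNotFoundError` does not match (ConnectionError is not a subclass of FileNotFoundError); skipped.
3. `except OSError` matches (ConnectionError is a subclass of OSError) → output = 41.
4. `except Exception` is not reached.
Result: 41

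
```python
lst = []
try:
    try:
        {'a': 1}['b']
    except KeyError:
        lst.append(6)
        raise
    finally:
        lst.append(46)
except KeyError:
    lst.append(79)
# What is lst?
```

Step-by-step execution trace:
1. Inner try: `{'a': 1}['b']` raises KeyError.
2. Inner `except KeyError` matches → `lst.append(6)` → lst = [6].
3. bare `raise` re-raises KeyError.
4. Inner `finally` runs during unwinding: `lst.append(46)` → lst = [6, 46].
5. Outer `except KeyError` matches → `lst.append(79)` → lst = [6, 46, 79].
Result: [6, 46, 79]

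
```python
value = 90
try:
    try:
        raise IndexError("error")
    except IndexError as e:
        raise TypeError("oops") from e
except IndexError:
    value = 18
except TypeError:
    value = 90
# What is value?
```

Step-by-step execution trace:
1. Inner try raises IndexError; inner `except IndexError as e` catches it.
2. `raise TypeError(...) from e` raises TypeError (IndexError is attached as __cause__, but only TypeError is active).
3. Outer `except IndexError` does not match TypeError; skipped.
4. Outer `except TypeError` matches → value = 90.
Result: 90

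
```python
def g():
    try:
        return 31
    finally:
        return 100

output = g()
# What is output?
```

Step-by-step execution trace:
1. `g()` enters try: `return 31` sets pending return value 31.
2. Before returning, `finally: return 100` runs and overrides the pending return.
3. g() returns 100 → output = 100.
Result: 100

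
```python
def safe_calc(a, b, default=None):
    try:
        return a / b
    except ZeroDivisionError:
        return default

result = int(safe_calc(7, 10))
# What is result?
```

Step-by-step execution trace:
1. `safe_calc(7, 10)` enters try: `return 7 / 10` → returns 0.7. No exception raised.
2. `except ZeroDivisionError` is skipped.
3. `int(0.7)` → 0 → result = 0.
Result: 0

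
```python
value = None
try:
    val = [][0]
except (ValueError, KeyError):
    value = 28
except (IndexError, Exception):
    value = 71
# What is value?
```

Step-by-step execution trace:
1. `val = [][0]` raises IndexError.
2. `except (ValueError, KeyError)` does not match IndexError; skipped.
3. `except (IndexError, Exception)` matches (IndexError is in the tuple) → value = 71.
Result: 71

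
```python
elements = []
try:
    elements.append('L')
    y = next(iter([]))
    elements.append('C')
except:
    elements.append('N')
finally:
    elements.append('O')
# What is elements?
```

Step-by-step execution trace:
1. try: `elements.append('L')` → elements = ['L'].
2. `y = next(iter([]))` raises StopIteration; `elements.append('C')` is not reached.
3. bare `except` matches → `elements.append('N')` → elements = ['L', 'N'].
4. finally always runs: `elements.append('O')` → elements = ['L', 'N', 'O'].
Result: ['L', 'N', 'O']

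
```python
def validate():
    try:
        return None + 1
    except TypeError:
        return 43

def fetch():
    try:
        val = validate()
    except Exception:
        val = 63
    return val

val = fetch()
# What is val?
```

Step-by-step execution trace:
1. `fetch()` calls `validate()`.
2. In validate: `None + 1` raises TypeError; `except TypeError` catches it → returns 43.
3. In fetch: `val = validate()` → val = 43. No exception reaches fetch.
4. `except Exception` is skipped; fetch returns 43.
5. val = 43.
Result: 43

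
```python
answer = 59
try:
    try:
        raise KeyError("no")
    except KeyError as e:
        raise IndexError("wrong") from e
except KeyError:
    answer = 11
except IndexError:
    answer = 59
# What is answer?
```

Step-by-step execution trace:
1. Inner try raises KeyError; inner `except KeyError as e` catches it.
2. `raise IndexError(...) from e` raises IndexError (KeyError is attached as __cause__, but only IndexError is active).
3. Outer `except KeyError` does not match IndexError; skipped.
4. Outer `except IndexError` matches → answer = 59.
Result: 59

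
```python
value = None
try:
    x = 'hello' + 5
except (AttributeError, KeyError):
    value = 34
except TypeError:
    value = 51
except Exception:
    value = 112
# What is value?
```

Step-by-step execution trace:
1. `x = 'hello' + 5` raises TypeError.
2. `except (AttributeError, KeyError)` does not match TypeError; skipped.
3. `except TypeError` matches (exact type match) → value = 51.
4. `except Exception` is not reached.
Result: 51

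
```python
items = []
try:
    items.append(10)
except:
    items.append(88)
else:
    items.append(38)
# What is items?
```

Step-by-step execution trace:
1. try: `items.append(10)` → items = [10]. No exception raised.
2. `except` is skipped.
3. `else` runs (try completed without exception): `items.append(38)` → items = [10, 38].
Result: [10, 38]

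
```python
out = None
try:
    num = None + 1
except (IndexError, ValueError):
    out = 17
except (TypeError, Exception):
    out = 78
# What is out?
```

Step-by-step execution trace:
1. `num = None + 1` raises TypeError.
2. `except (IndexError, ValueError)` does not match TypeError; skipped.
3. `except (TypeError, Exception)` matches (TypeError is in the tuple) → out = 78.
Result: 78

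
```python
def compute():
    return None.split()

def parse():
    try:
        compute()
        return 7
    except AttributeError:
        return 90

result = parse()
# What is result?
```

Step-by-step execution trace:
1. `parse()` calls `compute()`.
2. `compute()` evaluates `None.split()`, which raises AttributeError; it propagates to the caller.
3. `return 7` is not reached.
4. `except AttributeError` in parse matches → returns 90.
5. result = 90.
Result: 90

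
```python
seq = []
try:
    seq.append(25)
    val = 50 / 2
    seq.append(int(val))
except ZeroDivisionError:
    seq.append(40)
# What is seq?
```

Step-by-step execution trace:
1. try: `seq.append(25)` → seq = [25].
2. `val = 50 / 2` → val = 25.0. No exception raised.
3. `seq.append(int(val))` → seq = [25, 25].
4. `except ZeroDivisionError` is skipped (no exception was raised).
Result: [25, 25]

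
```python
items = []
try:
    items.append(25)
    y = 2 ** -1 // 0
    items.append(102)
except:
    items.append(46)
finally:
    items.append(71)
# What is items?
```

Step-by-step execution trace:
1. try: `items.append(25)` → items = [25].
2. `y = 2 ** -1 // 0` raises ZeroDivisionError; `items.append(102)` is not reached.
3. bare `except` matches → `items.append(46)` → items = [25, 46].
4. finally always runs: `items.append(71)` → items = [25, 46, 71].
Result: [25, 46, 71]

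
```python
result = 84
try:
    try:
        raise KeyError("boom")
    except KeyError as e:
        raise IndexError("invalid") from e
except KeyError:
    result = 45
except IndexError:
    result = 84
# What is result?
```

Step-by-step execution trace:
1. Inner try raises KeyError; inner `except KeyError as e` catches it.
2. `raise IndexError(...) from e` raises IndexError (KeyError is attached as __cause__, but only IndexError is active).
3. Outer `except KeyError` does not match IndexError; skipped.
4. Outer `except IndexError` matches → result = 84.
Result: 84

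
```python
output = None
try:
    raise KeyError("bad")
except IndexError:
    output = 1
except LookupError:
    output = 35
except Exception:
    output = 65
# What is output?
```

Step-by-step execution trace:
1. `raise KeyError(...)` raises KeyError.
2. `except IndexError` does not match (KeyError is not a subclass of IndexError); skipped.
3. `except LookupError` matches (KeyError is a subclass of LookupError) → output = 35.
4. `except Exception` is not reached.
Result: 35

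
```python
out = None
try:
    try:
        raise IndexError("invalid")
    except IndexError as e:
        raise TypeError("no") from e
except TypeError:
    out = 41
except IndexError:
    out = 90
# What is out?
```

Step-by-step execution trace:
1. Inner try raises IndexError; inner `except IndexError as e` catches it.
2. `raise TypeError(...) from e` raises TypeError (IndexError is attached as __cause__, but only TypeError is active).
3. Outer `except TypeError` matches → out = 41.
4. `except IndexError` is not reached.
Result: 41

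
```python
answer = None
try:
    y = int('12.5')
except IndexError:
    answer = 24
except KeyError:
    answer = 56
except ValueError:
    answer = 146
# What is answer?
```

Step-by-step execution trace:
1. `y = int('12.5')` raises ValueError.
2. `except IndexError` does not match ValueError; skipped.
3. `except KeyError` does not match ValueError; skipped.
4. `except ValueError` matches → answer = 146.
Result: 146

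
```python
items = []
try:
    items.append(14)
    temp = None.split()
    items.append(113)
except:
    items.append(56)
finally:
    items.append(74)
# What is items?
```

Step-by-step execution trace:
1. try: `items.append(14)` → items = [14].
2. `temp = None.split()` raises AttributeError; `items.append(113)` is not reached.
3. bare `except` matches → `items.append(56)` → items = [14, 56].
4. finally always runs: `items.append(74)` → items = [14, 56, 74].
Result: [14, 56, 74]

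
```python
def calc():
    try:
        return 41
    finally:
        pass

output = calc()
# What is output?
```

Step-by-step execution trace:
1. `calc()` enters try: `return 41` sets pending return value 41.
2. Before returning, `finally: pass` runs (no effect).
3. calc() returns 41 → output = 41.
Result: 41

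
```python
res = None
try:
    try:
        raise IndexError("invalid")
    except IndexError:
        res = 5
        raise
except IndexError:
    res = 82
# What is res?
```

Step-by-step execution trace:
1. Inner try: `raise IndexError("invalid")` raises IndexError.
2. Inner `except IndexError` matches → res = 5.
3. bare `raise` re-raises the same IndexError.
4. Outer `except IndexError` matches → res = 82.
Result: 82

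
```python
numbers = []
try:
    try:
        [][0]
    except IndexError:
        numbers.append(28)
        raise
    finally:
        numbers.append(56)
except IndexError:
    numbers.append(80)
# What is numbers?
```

Step-by-step execution trace:
1. Inner try: `[][0]` raises IndexError.
2. Inner `except IndexError` matches → `numbers.append(28)` → numbers = [28].
3. bare `raise` re-raises IndexError.
4. Inner `finally` runs during unwinding: `numbers.append(56)` → numbers = [28, 56].
5. Outer `except IndexError` matches → `numbers.append(80)` → numbers = [28, 56, 80].
Result: [28, 56, 80]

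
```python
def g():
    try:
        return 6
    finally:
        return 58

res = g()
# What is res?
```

Step-by-step execution trace:
1. `g()` enters try: `return 6` sets pending return value 6.
2. Before returning, `finally: return 58` runs and overrides the pending return.
3. g() returns 58 → res = 58.
Result: 58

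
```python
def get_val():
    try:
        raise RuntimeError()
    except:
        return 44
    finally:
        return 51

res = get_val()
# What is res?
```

Step-by-step execution trace:
1. `get_val()` enters try: `raise RuntimeError()` raises RuntimeError.
2. bare `except` matches → `return 44` sets pending return value 44.
3. Before returning, `finally: return 51` runs and overrides the pending return.
4. get_val() returns 51 → res = 51.
Result: 51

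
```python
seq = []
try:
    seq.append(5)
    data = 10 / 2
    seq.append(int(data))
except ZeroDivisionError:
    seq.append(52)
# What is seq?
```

Step-by-step execution trace:
1. try: `seq.append(5)` → seq = [5].
2. `data = 10 / 2` → data = 5.0. No exception raised.
3. `seq.append(int(data))` → seq = [5, 5].
4. `except ZeroDivisionError` is skipped (no exception was raised).
Result: [5, 5]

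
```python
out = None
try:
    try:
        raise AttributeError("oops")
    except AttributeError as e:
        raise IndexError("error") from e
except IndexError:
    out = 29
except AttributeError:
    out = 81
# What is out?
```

Step-by-step execution trace:
1. Inner try raises AttributeError; inner `except AttributeError as e` catches it.
2. `raise IndexError(...) from e` raises IndexError (AttributeError is attached as __cause__, but only IndexError is active).
3. Outer `except IndexError` matches → out = 29.
4. `except AttributeError` is not reached.
Result: 29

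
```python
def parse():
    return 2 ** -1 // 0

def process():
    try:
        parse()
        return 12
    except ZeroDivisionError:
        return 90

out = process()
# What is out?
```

Step-by-step execution trace:
1. `process()` calls `parse()`.
2. `parse()` evaluates `2 ** -1 // 0`, which raises ZeroDivisionError; it propagates to the caller.
3. `return 12` is not reached.
4. `except ZeroDivisionError` in process matches → returns 90.
5. out = 90.
Result: 90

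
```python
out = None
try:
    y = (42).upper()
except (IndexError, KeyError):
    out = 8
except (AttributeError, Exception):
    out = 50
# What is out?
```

Step-by-step execution trace:
1. `y = (42).upper()` raises AttributeError.
2. `except (IndexError, KeyError)` does not match AttributeError; skipped.
3. `except (AttributeError, Exception)` matches (AttributeError is in the tuple) → out = 50.
Result: 50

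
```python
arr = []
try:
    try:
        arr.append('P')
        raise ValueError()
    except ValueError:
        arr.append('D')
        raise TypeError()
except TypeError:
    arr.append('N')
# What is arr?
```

Step-by-step execution trace:
1. Inner try: `arr.append('P')` → arr = ['P'].
2. `raise ValueError()` raises ValueError.
3. Inner `except ValueError` matches → `arr.append('D')` → arr = ['P', 'D'].
4. `raise TypeError()` raises TypeError; propagates to outer try.
5. Outer `except TypeError` matches → `arr.append('N')` → arr = ['P', 'D', 'N'].
Result: ['P', 'D', 'N']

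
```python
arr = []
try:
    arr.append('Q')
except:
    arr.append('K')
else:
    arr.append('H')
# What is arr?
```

Step-by-step execution trace:
1. try: `arr.append('Q')` → arr = ['Q']. No exception raised.
2. `except` is skipped.
3. `else` runs (try completed without exception): `arr.append('H')` → arr = ['Q', 'H'].
Result: ['Q', 'H']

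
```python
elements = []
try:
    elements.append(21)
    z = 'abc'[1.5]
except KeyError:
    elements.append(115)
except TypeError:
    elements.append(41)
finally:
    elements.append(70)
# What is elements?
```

Step-by-step execution trace:
1. try: `elements.append(21)` → elements = [21].
2. `z = 'abc'[1.5]` raises TypeError.
3. `except KeyError` does not match TypeError; skipped.
4. `except TypeError` matches → `elements.append(41)` → elements = [21, 41].
5. finally always runs: `elements.append(70)` → elements = [21, 41, 70].
Result: [21, 41, 70]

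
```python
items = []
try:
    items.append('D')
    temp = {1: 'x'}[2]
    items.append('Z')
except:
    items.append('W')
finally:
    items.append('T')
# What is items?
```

Step-by-step execution trace:
1. try: `items.append('D')` → items = ['D'].
2. `temp = {1: 'x'}[2]` raises KeyError; `items.append('Z')` is not reached.
3. bare `except` matches → `items.append('W')` → items = ['D', 'W'].
4. finally always runs: `items.append('T')` → items = ['D', 'W', 'T'].
Result: ['D', 'W', 'T']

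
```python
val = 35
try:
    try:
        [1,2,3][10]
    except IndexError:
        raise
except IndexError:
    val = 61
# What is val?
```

Step-by-step execution trace:
1. Inner try: `[1,2,3][10]` raises IndexError.
2. Inner `except IndexError` matches; bare `raise` re-raises the same IndexError.
3. Outer `except IndexError` matches → val = 61.
Result: 61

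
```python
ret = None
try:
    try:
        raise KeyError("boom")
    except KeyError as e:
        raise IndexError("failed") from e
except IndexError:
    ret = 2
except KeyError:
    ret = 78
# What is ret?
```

Step-by-step execution trace:
1. Inner try raises KeyError; inner `except KeyError as e` catches it.
2. `raise IndexError(...) from e` raises IndexError (KeyError is attached as __cause__, but only IndexError is active).
3. Outer `except IndexError` matches → ret = 2.
4. `except KeyError` is not reached.
Result: 2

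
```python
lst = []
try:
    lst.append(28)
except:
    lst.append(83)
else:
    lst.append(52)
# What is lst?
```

Step-by-step execution trace:
1. try: `lst.append(28)` → lst = [28]. No exception raised.
2. `except` is skipped.
3. `else` runs (try completed without exception): `lst.append(52)` → lst = [28, 52].
Result: [28, 52]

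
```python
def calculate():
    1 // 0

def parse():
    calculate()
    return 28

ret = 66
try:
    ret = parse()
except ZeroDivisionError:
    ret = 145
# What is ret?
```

Step-by-step execution trace:
1. ret starts at 66.
2. try: `parse()` calls `calculate()`.
3. `calculate()` evaluates `1 // 0`, which raises ZeroDivisionError; it propagates through parse (uncaught).
4. `return 28` in parse is not reached; the assignment to ret does not complete.
5. `except ZeroDivisionError` matches → ret = 145.
Result: 145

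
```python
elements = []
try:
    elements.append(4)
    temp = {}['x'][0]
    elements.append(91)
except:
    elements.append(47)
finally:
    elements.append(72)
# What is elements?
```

Step-by-step execution trace:
1. try: `elements.append(4)` → elements = [4].
2. `temp = {}['x'][0]` raises KeyError; `elements.append(91)` is not reached.
3. bare `except` matches → `elements.append(47)` → elements = [4, 47].
4. finally always runs: `elements.append(72)` → elements = [4, 47, 72].
Result: [4, 47, 72]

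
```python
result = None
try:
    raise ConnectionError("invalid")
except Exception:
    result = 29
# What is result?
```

Step-by-step execution trace:
1. `raise ConnectionError(...)` raises ConnectionError.
2. `except Exception` matches (ConnectionError is a subclass of Exception) → result = 29.
Result: 29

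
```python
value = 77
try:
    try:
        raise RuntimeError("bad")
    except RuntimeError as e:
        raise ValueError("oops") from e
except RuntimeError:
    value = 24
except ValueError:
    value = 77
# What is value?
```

Step-by-step execution trace:
1. Inner try raises RuntimeError; inner `except RuntimeError as e` catches it.
2. `raise ValueError(...) from e` raises ValueError (RuntimeError is attached as __cause__, but only ValueError is active).
3. Outer `except RuntimeError` does not match ValueError; skipped.
4. Outer `except ValueError` matches → value = 77.
Result: 77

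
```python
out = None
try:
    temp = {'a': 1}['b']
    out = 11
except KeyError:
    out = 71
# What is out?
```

Step-by-step execution trace:
1. `temp = {'a': 1}['b']` raises KeyError.
2. `out = 11` is not reached.
3. `except KeyError` matches → out = 71.
Result: 71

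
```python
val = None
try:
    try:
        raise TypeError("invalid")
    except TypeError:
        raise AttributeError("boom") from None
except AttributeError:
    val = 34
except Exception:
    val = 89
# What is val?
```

Step-by-step execution trace:
1. Inner try raises TypeError; inner `except TypeError` catches it.
2. `raise AttributeError(...) from None` raises AttributeError (from None suppresses __context__, but the active exception is still AttributeError).
3. Outer `except AttributeError` matches → val = 34.
4. `except Exception` is not reached.
Result: 34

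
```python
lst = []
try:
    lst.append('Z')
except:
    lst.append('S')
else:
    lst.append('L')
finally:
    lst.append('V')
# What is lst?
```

Step-by-step execution trace:
1. try: `lst.append('Z')` → lst = ['Z']. No exception raised.
2. `except` is skipped.
3. `else` runs: `lst.append('L')` → lst = ['Z', 'L'].
4. `finally` always runs: `lst.append('V')` → lst = ['Z', 'L', 'V'].
Result: ['Z', 'L', 'V']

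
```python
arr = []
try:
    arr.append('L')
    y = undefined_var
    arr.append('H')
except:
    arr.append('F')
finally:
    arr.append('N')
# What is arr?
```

Step-by-step execution trace:
1. try: `arr.append('L')` → arr = ['L'].
2. `y = undefined_var` raises NameError; `arr.append('H')` is not reached.
3. bare `except` matches → `arr.append('F')` → arr = ['L', 'F'].
4. finally always runs: `arr.append('N')` → arr = ['L', 'F', 'N'].
Result: ['L', 'F', 'N']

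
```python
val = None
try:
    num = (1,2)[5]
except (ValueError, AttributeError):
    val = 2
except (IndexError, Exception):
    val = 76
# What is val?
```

Step-by-step execution trace:
1. `num = (1,2)[5]` raises IndexError.
2. `except (ValueError, AttributeError)` does not match IndexError; skipped.
3. `except (IndexError, Exception)` matches (IndexError is in the tuple) → val = 76.
Result: 76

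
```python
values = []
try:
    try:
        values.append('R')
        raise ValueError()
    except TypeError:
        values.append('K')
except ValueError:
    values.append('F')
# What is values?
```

Step-by-step execution trace:
1. Inner try: `values.append('R')` → values = ['R'].
2. `raise ValueError()` raises ValueError.
3. Inner `except TypeError` does not match ValueError; exception propagates to outer try.
4. Outer `except ValueError` matches → `values.append('F')` → values = ['R', 'F'].
Result: ['R', 'F']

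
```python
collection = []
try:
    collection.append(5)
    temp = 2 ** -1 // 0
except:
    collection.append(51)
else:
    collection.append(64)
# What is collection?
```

Step-by-step execution trace:
1. try: `collection.append(5)` → collection = [5].
2. `temp = 2 ** -1 // 0` raises ZeroDivisionError.
3. bare `except` matches → `collection.append(51)` → collection = [5, 51].
4. `else` is skipped (an exception was raised).
Result: [5, 51]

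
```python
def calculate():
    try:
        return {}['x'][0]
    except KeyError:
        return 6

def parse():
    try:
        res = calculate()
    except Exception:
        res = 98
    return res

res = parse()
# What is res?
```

Step-by-step execution trace:
1. `parse()` calls `calculate()`.
2. In calculate: `{}['x'][0]` raises KeyError; `except KeyError` catches it → returns 6.
3. In parse: `res = calculate()` → res = 6. No exception reaches parse.
4. `except Exception` is skipped; parse returns 6.
5. res = 6.
Result: 6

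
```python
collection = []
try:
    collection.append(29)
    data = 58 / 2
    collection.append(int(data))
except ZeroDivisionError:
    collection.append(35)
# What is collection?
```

Step-by-step execution trace:
1. try: `collection.append(29)` → collection = [29].
2. `data = 58 / 2` → data = 29.0. No exception raised.
3. `collection.append(int(data))` → collection = [29, 29].
4. `except ZeroDivisionError` is skipped (no exception was raised).
Result: [29, 29]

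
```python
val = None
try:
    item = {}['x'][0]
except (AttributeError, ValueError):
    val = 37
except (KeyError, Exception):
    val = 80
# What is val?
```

Step-by-step execution trace:
1. `item = {}['x'][0]` raises KeyError.
2. `except (AttributeError, ValueError)` does not match KeyError; skipped.
3. `except (KeyError, Exception)` matches (KeyError is in the tuple) → val = 80.
Result: 80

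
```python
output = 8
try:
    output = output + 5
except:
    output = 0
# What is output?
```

Step-by-step execution trace:
1. output starts at 8.
2. try: `output = output + 5` → output = 13. No exception raised.
3. `except` is skipped.
Result: 13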